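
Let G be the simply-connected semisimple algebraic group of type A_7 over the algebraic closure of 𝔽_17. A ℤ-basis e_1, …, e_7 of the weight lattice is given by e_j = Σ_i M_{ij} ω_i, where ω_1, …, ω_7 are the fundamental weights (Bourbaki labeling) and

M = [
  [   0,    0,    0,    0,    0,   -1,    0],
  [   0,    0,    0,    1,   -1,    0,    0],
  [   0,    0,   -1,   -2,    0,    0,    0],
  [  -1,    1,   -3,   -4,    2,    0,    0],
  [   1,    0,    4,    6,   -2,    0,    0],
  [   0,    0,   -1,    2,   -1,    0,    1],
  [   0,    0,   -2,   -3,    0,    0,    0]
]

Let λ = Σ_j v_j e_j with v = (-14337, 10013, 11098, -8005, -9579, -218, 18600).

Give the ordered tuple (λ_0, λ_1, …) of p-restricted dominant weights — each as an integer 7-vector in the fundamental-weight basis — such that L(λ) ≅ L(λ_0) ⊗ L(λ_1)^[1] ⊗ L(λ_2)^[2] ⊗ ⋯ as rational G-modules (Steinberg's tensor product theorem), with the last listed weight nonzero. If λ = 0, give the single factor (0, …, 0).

((14, 10, 16, 8, 10, 0, 0), (12, 7, 16, 9, 1, 12, 5), (0, 5, 16, 13, 4, 3, 6))

Converting to the ω-basis (c_i = row i of M dotted with v = (-14337, 10013, 11098, -8005, -9579, -218, 18600)):
  c_1 = (0)·(-14337) + (0)·(10013) + (0)·(11098) + (0)·(-8005) + (0)·(-9579) + (-1)·(-218) + (0)·(18600) = 218
  c_2 = (0)·(-14337) + (0)·(10013) + (0)·(11098) + (1)·(-8005) + (-1)·(-9579) + (0)·(-218) + (0)·(18600) = 1574
  c_3 = (0)·(-14337) + (0)·(10013) + (-1)·(11098) + (-2)·(-8005) + (0)·(-9579) + (0)·(-218) + (0)·(18600) = 4912
  c_4 = (-1)·(-14337) + (1)·(10013) + (-3)·(11098) + (-4)·(-8005) + (2)·(-9579) + (0)·(-218) + (0)·(18600) = 3918
  c_5 = (1)·(-14337) + (0)·(10013) + (4)·(11098) + (6)·(-8005) + (-2)·(-9579) + (0)·(-218) + (0)·(18600) = 1183
  c_6 = (0)·(-14337) + (0)·(10013) + (-1)·(11098) + (2)·(-8005) + (-1)·(-9579) + (0)·(-218) + (1)·(18600) = 1071
  c_7 = (0)·(-14337) + (0)·(10013) + (-2)·(11098) + (-3)·(-8005) + (0)·(-9579) + (0)·(-218) + (0)·(18600) = 1819
Base-17 expansion of each c_i:
  c_1 = 218 = 14·17^0 + 12·17^1
  c_2 = 1574 = 10·17^0 + 7·17^1 + 5·17^2
  c_3 = 4912 = 16·17^0 + 16·17^1 + 16·17^2
  c_4 = 3918 = 8·17^0 + 9·17^1 + 13·17^2
  c_5 = 1183 = 10·17^0 + 1·17^1 + 4·17^2
  c_6 = 1071 = 0·17^0 + 12·17^1 + 3·17^2
  c_7 = 1819 = 0·17^0 + 5·17^1 + 6·17^2
λ_0 = (14, 10, 16, 8, 10, 0, 0)
λ_1 = (12, 7, 16, 9, 1, 12, 5)
λ_2 = (0, 5, 16, 13, 4, 3, 6)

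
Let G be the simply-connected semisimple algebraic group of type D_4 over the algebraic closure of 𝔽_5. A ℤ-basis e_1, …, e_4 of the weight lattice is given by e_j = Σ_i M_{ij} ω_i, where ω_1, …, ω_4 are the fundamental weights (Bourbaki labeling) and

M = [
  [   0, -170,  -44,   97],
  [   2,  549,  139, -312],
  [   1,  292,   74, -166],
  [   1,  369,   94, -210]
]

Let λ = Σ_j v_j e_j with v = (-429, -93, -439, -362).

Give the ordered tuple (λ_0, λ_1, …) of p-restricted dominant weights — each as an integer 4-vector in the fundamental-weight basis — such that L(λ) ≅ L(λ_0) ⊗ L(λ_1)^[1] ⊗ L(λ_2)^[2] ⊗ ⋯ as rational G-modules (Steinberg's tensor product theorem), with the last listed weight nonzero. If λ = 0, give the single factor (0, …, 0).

Converting to the ω-basis (c_i = row i of M dotted with v = (-429, -93, -439, -362)):
  c_1 = (0)·(-429) + (-170)·(-93) + (-44)·(-439) + (97)·(-362) = 12
  c_2 = (2)·(-429) + (549)·(-93) + (139)·(-439) + (-312)·(-362) = 8
  c_3 = (1)·(-429) + (292)·(-93) + (74)·(-439) + (-166)·(-362) = 21
  c_4 = (1)·(-429) + (369)·(-93) + (94)·(-439) + (-210)·(-362) = 8
Expand coordinatewise in base 5:
  c_1 = 12 = 2·5^0 + 2·5^1
  c_2 = 8 = 3·5^0 + 1·5^1
  c_3 = 21 = 1·5^0 + 4·5^1
  c_4 = 8 = 3·5^0 + 1·5^1
λ_0 = (2, 3, 1, 3)
λ_1 = (2, 1, 4, 1)

((2, 3, 1, 3), (2, 1, 4, 1))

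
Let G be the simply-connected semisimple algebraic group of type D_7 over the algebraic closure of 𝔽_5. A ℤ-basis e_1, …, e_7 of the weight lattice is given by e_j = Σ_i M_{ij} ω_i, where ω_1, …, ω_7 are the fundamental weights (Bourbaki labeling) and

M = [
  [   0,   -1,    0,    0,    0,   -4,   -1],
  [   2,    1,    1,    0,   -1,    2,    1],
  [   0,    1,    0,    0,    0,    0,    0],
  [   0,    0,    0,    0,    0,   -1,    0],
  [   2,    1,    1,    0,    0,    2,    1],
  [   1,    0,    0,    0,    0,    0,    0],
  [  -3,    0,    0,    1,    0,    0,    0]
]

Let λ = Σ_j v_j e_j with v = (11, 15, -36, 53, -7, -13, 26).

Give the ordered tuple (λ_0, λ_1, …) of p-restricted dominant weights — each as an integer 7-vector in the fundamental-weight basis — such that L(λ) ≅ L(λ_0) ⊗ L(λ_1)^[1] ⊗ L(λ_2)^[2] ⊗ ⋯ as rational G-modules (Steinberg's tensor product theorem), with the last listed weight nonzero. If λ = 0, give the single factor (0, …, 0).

((1, 3, 0, 3, 1, 1, 0), (2, 1, 3, 2, 0, 2, 4))

Change of basis e → ω: c = M·v where v = (11, 15, -36, 53, -7, -13, 26):
  c_1 = 0*11 + -1*15 + 0*-36 + 0*53 + 0*-7 + -4*-13 + -1*26 = 11
  c_2 = 2*11 + 1*15 + 1*-36 + 0*53 + -1*-7 + 2*-13 + 1*26 = 8
  c_3 = 0*11 + 1*15 + 0*-36 + 0*53 + 0*-7 + 0*-13 + 0*26 = 15
  c_4 = 0*11 + 0*15 + 0*-36 + 0*53 + 0*-7 + -1*-13 + 0*26 = 13
  c_5 = 2*11 + 1*15 + 1*-36 + 0*53 + 0*-7 + 2*-13 + 1*26 = 1
  c_6 = 1*11 + 0*15 + 0*-36 + 0*53 + 0*-7 + 0*-13 + 0*26 = 11
  c_7 = -3*11 + 0*15 + 0*-36 + 1*53 + 0*-7 + 0*-13 + 0*26 = 20
Writing each c_i in base p = 5:
  c_1 = 11 = 1·5^0 + 2·5^1
  c_2 = 8 = 3·5^0 + 1·5^1
  c_3 = 15 = 0·5^0 + 3·5^1
  c_4 = 13 = 3·5^0 + 2·5^1
  c_5 = 1 = 1·5^0
  c_6 = 11 = 1·5^0 + 2·5^1
  c_7 = 20 = 0·5^0 + 4·5^1
λ_0 = (1, 3, 0, 3, 1, 1, 0)
λ_1 = (2, 1, 3, 2, 0, 2, 4)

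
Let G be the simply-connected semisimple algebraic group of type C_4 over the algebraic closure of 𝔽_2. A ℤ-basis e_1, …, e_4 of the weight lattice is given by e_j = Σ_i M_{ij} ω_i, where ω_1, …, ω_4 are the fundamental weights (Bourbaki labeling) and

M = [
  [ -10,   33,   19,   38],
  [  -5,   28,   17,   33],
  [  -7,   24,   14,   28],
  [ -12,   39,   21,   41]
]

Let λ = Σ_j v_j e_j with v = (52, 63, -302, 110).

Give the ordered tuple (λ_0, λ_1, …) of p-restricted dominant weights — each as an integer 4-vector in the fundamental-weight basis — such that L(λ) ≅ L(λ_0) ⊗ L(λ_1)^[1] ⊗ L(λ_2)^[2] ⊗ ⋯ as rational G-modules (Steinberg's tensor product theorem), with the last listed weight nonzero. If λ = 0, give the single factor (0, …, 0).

((1, 0, 0, 1),)

Change of basis e → ω: c = M·v where v = (52, 63, -302, 110):
  c_1 = (-10)·(52) + 33·63 + (19)·(-302) + 38·110 = 1
  c_2 = (-5)·(52) + 28·63 + (17)·(-302) + 33·110 = 0
  c_3 = (-7)·(52) + 24·63 + (14)·(-302) + 28·110 = 0
  c_4 = (-12)·(52) + 39·63 + (21)·(-302) + 41·110 = 1
Base-2 expansion of each c_i:
  c_1 = 1 = 1·2^0
  c_2 = 0
  c_3 = 0
  c_4 = 1 = 1·2^0
p-restricted factor λ_0 = (1, 0, 0, 1)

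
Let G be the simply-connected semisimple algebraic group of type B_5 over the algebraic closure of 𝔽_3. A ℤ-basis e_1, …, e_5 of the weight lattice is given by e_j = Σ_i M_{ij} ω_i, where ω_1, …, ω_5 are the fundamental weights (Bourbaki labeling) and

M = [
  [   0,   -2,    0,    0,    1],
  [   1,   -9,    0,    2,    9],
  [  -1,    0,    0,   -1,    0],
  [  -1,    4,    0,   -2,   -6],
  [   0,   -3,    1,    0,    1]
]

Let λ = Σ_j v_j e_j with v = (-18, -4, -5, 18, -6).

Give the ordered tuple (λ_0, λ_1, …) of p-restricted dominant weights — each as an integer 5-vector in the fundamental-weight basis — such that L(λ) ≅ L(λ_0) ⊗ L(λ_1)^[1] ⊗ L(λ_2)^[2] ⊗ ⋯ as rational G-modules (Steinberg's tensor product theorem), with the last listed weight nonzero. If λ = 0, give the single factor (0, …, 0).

((2, 0, 0, 2, 1),)

Converting to the ω-basis (c_i = row i of M dotted with v = (-18, -4, -5, 18, -6)):
  c_1 = (0)·(-18) + (-2)·(-4) + (0)·(-5) + (0)·(18) + (1)·(-6) = 2
  c_2 = (1)·(-18) + (-9)·(-4) + (0)·(-5) + (2)·(18) + (9)·(-6) = 0
  c_3 = (-1)·(-18) + (0)·(-4) + (0)·(-5) + (-1)·(18) + (0)·(-6) = 0
  c_4 = (-1)·(-18) + (4)·(-4) + (0)·(-5) + (-2)·(18) + (-6)·(-6) = 2
  c_5 = (0)·(-18) + (-3)·(-4) + (1)·(-5) + (0)·(18) + (1)·(-6) = 1
Expand coordinatewise in base 3:
  c_1 = 2 = 2·3^0
  c_2 = 0
  c_3 = 0
  c_4 = 2 = 2·3^0
  c_5 = 1 = 1·3^0
Factor λ_0 = (2, 0, 0, 2, 1)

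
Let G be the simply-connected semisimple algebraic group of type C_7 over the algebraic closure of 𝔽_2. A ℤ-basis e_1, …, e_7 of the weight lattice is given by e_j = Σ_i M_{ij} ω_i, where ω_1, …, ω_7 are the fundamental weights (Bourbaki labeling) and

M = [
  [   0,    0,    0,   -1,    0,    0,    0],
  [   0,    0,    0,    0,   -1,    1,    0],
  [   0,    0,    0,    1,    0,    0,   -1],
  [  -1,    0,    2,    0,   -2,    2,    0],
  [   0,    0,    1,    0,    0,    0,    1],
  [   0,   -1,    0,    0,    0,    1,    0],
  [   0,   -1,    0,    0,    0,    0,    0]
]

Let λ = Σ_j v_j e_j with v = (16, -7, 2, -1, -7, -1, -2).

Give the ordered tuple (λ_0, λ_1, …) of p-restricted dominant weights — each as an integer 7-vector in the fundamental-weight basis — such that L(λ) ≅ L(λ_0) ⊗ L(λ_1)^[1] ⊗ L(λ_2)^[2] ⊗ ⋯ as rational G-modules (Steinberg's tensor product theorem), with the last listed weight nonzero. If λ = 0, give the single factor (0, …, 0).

((1, 0, 1, 0, 0, 0, 1), (0, 1, 0, 0, 0, 1, 1), (0, 1, 0, 0, 0, 1, 1))

ω-coordinates c = M·v, v = (16, -7, 2, -1, -7, -1, -2):
  c_1 = (0)·(16) + (0)·(-7) + (0)·(2) + (-1)·(-1) + (0)·(-7) + (0)·(-1) + (0)·(-2) = 1
  c_2 = (0)·(16) + (0)·(-7) + (0)·(2) + (0)·(-1) + (-1)·(-7) + (1)·(-1) + (0)·(-2) = 6
  c_3 = (0)·(16) + (0)·(-7) + (0)·(2) + (1)·(-1) + (0)·(-7) + (0)·(-1) + (-1)·(-2) = 1
  c_4 = (-1)·(16) + (0)·(-7) + (2)·(2) + (0)·(-1) + (-2)·(-7) + (2)·(-1) + (0)·(-2) = 0
  c_5 = (0)·(16) + (0)·(-7) + (1)·(2) + (0)·(-1) + (0)·(-7) + (0)·(-1) + (1)·(-2) = 0
  c_6 = (0)·(16) + (-1)·(-7) + (0)·(2) + (0)·(-1) + (0)·(-7) + (1)·(-1) + (0)·(-2) = 6
  c_7 = (0)·(16) + (-1)·(-7) + (0)·(2) + (0)·(-1) + (0)·(-7) + (0)·(-1) + (0)·(-2) = 7
p = 2; digits c_i = Σ_j d_{ij}·2^j, 0 ≤ d_{ij} < 2:
  c_1 = 1 = 1·2^0
  c_2 = 6 = 0·2^0 + 1·2^1 + 1·2^2
  c_3 = 1 = 1·2^0
  c_4 = 0
  c_5 = 0
  c_6 = 6 = 0·2^0 + 1·2^1 + 1·2^2
  c_7 = 7 = 1·2^0 + 1·2^1 + 1·2^2
λ_0 = (1, 0, 1, 0, 0, 0, 1)
λ_1 = (0, 1, 0, 0, 0, 1, 1)
λ_2 = (0, 1, 0, 0, 0, 1, 1)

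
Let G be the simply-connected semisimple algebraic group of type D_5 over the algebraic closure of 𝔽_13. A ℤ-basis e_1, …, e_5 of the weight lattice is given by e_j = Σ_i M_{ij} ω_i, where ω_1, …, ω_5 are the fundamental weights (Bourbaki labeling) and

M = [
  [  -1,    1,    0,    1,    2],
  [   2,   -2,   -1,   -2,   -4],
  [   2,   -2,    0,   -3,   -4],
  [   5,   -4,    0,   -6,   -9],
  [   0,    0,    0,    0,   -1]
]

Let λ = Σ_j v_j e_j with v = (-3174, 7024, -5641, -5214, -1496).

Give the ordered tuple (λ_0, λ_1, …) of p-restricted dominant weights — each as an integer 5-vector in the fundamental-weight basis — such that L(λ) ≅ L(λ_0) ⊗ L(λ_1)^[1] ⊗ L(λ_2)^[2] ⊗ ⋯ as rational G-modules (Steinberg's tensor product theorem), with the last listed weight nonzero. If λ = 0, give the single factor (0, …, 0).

Compute c_i = Σ_j M_{ij} v_j with v = (-3174, 7024, -5641, -5214, -1496):
  c_1 = (-1)·(-3174) + (1)·(7024) + (0)·(-5641) + (1)·(-5214) + (2)·(-1496) = 1992
  c_2 = (2)·(-3174) + (-2)·(7024) + (-1)·(-5641) + (-2)·(-5214) + (-4)·(-1496) = 1657
  c_3 = (2)·(-3174) + (-2)·(7024) + (0)·(-5641) + (-3)·(-5214) + (-4)·(-1496) = 1230
  c_4 = (5)·(-3174) + (-4)·(7024) + (0)·(-5641) + (-6)·(-5214) + (-9)·(-1496) = 782
  c_5 = (0)·(-3174) + (0)·(7024) + (0)·(-5641) + (0)·(-5214) + (-1)·(-1496) = 1496
Base-13 expansion of each c_i:
  c_1 = 1992 = 3·13^0 + 10·13^1 + 11·13^2
  c_2 = 1657 = 6·13^0 + 10·13^1 + 9·13^2
  c_3 = 1230 = 8·13^0 + 3·13^1 + 7·13^2
  c_4 = 782 = 2·13^0 + 8·13^1 + 4·13^2
  c_5 = 1496 = 1·13^0 + 11·13^1 + 8·13^2
p-restricted factor λ_0 = (3, 6, 8, 2, 1)
p-restricted factor λ_1 = (10, 10, 3, 8, 11)
p-restricted factor λ_2 = (11, 9, 7, 4, 8)

((3, 6, 8, 2, 1), (10, 10, 3, 8, 11), (11, 9, 7, 4, 8))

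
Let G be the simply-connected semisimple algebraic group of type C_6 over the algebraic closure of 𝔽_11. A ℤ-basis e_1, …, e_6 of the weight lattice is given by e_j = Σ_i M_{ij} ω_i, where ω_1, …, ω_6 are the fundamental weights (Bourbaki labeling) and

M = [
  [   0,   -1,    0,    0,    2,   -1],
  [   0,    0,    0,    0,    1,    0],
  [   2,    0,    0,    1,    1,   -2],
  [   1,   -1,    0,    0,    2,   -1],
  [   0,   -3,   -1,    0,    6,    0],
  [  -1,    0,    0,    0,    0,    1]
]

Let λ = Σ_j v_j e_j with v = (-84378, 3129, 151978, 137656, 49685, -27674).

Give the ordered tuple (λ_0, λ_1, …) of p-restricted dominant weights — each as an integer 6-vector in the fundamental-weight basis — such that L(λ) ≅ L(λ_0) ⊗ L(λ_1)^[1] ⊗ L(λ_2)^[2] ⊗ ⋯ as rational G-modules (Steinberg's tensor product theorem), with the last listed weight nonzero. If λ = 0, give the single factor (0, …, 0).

Compute c_i = Σ_j M_{ij} v_j with v = (-84378, 3129, 151978, 137656, 49685, -27674):
  c_1 = (0)·(-84378) + (-1)·(3129) + 0·151978 + 0·137656 + 2·49685 + (-1)·(-27674) = 123915
  c_2 = (0)·(-84378) + 0·3129 + 0·151978 + 0·137656 + 1·49685 + (0)·(-27674) = 49685
  c_3 = (2)·(-84378) + 0·3129 + 0·151978 + 1·137656 + 1·49685 + (-2)·(-27674) = 73933
  c_4 = (1)·(-84378) + (-1)·(3129) + 0·151978 + 0·137656 + 2·49685 + (-1)·(-27674) = 39537
  c_5 = (0)·(-84378) + (-3)·(3129) + (-1)·(151978) + 0·137656 + 6·49685 + (0)·(-27674) = 136745
  c_6 = (-1)·(-84378) + 0·3129 + 0·151978 + 0·137656 + 0·49685 + (1)·(-27674) = 56704
Base-11 expansion of each c_i:
  c_1 = 123915 = 0·11^0 + 1·11^1 + 1·11^2 + 5·11^3 + 8·11^4
  c_2 = 49685 = 9·11^0 + 6·11^1 + 3·11^2 + 4·11^3 + 3·11^4
  c_3 = 73933 = 2·11^0 + 0·11^1 + 6·11^2 + 0·11^3 + 5·11^4
  c_4 = 39537 = 3·11^0 + 8·11^1 + 7·11^2 + 7·11^3 + 2·11^4
  c_5 = 136745 = 4·11^0 + 1·11^1 + 8·11^2 + 3·11^3 + 9·11^4
  c_6 = 56704 = 10·11^0 + 6·11^1 + 6·11^2 + 9·11^3 + 3·11^4
Factor λ_0 = (0, 9, 2, 3, 4, 10)
Factor λ_1 = (1, 6, 0, 8, 1, 6)
Factor λ_2 = (1, 3, 6, 7, 8, 6)
Factor λ_3 = (5, 4, 0, 7, 3, 9)
Factor λ_4 = (8, 3, 5, 2, 9, 3)

((0, 9, 2, 3, 4, 10), (1, 6, 0, 8, 1, 6), (1, 3, 6, 7, 8, 6), (5, 4, 0, 7, 3, 9), (8, 3, 5, 2, 9, 3))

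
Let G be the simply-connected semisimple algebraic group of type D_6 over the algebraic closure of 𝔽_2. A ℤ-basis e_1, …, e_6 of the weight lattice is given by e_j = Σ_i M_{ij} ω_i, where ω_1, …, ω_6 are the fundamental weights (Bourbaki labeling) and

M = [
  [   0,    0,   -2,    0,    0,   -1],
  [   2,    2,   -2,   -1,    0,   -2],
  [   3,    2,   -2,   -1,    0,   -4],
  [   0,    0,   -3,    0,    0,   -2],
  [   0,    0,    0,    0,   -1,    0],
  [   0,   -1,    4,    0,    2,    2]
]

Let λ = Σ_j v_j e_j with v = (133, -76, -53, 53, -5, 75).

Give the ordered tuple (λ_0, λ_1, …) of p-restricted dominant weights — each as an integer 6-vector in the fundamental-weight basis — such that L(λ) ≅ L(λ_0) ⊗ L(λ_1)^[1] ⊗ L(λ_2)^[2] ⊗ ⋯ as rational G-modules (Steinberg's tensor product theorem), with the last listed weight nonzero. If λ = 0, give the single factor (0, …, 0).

Compute c_i = Σ_j M_{ij} v_j with v = (133, -76, -53, 53, -5, 75):
  c_1 = 0*133 + 0*-76 + -2*-53 + 0*53 + 0*-5 + -1*75 = 31
  c_2 = 2*133 + 2*-76 + -2*-53 + -1*53 + 0*-5 + -2*75 = 17
  c_3 = 3*133 + 2*-76 + -2*-53 + -1*53 + 0*-5 + -4*75 = 0
  c_4 = 0*133 + 0*-76 + -3*-53 + 0*53 + 0*-5 + -2*75 = 9
  c_5 = 0*133 + 0*-76 + 0*-53 + 0*53 + -1*-5 + 0*75 = 5
  c_6 = 0*133 + -1*-76 + 4*-53 + 0*53 + 2*-5 + 2*75 = 4
Writing each c_i in base p = 2:
  c_1 = 31 = 1·2^0 + 1·2^1 + 1·2^2 + 1·2^3 + 1·2^4
  c_2 = 17 = 1·2^0 + 0·2^1 + 0·2^2 + 0·2^3 + 1·2^4
  c_3 = 0
  c_4 = 9 = 1·2^0 + 0·2^1 + 0·2^2 + 1·2^3
  c_5 = 5 = 1·2^0 + 0·2^1 + 1·2^2
  c_6 = 4 = 0·2^0 + 0·2^1 + 1·2^2
Factor λ_0 = (1, 1, 0, 1, 1, 0)
Factor λ_1 = (1, 0, 0, 0, 0, 0)
Factor λ_2 = (1, 0, 0, 0, 1, 1)
Factor λ_3 = (1, 0, 0, 1, 0, 0)
Factor λ_4 = (1, 1, 0, 0, 0, 0)

((1, 1, 0, 1, 1, 0), (1, 0, 0, 0, 0, 0), (1, 0, 0, 0, 1, 1), (1, 0, 0, 1, 0, 0), (1, 1, 0, 0, 0, 0))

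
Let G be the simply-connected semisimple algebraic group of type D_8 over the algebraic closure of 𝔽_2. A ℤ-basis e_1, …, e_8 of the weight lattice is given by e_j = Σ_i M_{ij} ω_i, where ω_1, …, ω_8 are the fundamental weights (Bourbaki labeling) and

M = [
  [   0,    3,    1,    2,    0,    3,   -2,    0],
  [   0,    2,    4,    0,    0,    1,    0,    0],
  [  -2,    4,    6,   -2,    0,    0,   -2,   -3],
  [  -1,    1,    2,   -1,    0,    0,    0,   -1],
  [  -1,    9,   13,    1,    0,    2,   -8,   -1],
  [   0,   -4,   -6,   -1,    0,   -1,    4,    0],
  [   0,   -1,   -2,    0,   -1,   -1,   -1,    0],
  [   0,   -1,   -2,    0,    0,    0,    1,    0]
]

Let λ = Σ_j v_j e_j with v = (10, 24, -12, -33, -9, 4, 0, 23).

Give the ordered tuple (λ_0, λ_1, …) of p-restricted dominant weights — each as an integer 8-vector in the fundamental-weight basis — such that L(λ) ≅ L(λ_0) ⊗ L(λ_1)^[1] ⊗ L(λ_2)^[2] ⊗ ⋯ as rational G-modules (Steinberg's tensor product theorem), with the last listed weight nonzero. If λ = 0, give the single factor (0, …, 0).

Converting to the ω-basis (c_i = row i of M dotted with v = (10, 24, -12, -33, -9, 4, 0, 23)):
  c_1 = 0·10 + 3·24 + (1)·(-12) + (2)·(-33) + (0)·(-9) + 3·4 + (-2)·(0) + 0·23 = 6
  c_2 = 0·10 + 2·24 + (4)·(-12) + (0)·(-33) + (0)·(-9) + 1·4 + 0·0 + 0·23 = 4
  c_3 = (-2)·(10) + 4·24 + (6)·(-12) + (-2)·(-33) + (0)·(-9) + 0·4 + (-2)·(0) + (-3)·(23) = 1
  c_4 = (-1)·(10) + 1·24 + (2)·(-12) + (-1)·(-33) + (0)·(-9) + 0·4 + 0·0 + (-1)·(23) = 0
  c_5 = (-1)·(10) + 9·24 + (13)·(-12) + (1)·(-33) + (0)·(-9) + 2·4 + (-8)·(0) + (-1)·(23) = 2
  c_6 = 0·10 + (-4)·(24) + (-6)·(-12) + (-1)·(-33) + (0)·(-9) + (-1)·(4) + 4·0 + 0·23 = 5
  c_7 = 0·10 + (-1)·(24) + (-2)·(-12) + (0)·(-33) + (-1)·(-9) + (-1)·(4) + (-1)·(0) + 0·23 = 5
  c_8 = 0·10 + (-1)·(24) + (-2)·(-12) + (0)·(-33) + (0)·(-9) + 0·4 + 1·0 + 0·23 = 0
Expand coordinatewise in base 2:
  c_1 = 6 = 0·2^0 + 1·2^1 + 1·2^2
  c_2 = 4 = 0·2^0 + 0·2^1 + 1·2^2
  c_3 = 1 = 1·2^0
  c_4 = 0
  c_5 = 2 = 0·2^0 + 1·2^1
  c_6 = 5 = 1·2^0 + 0·2^1 + 1·2^2
  c_7 = 5 = 1·2^0 + 0·2^1 + 1·2^2
  c_8 = 0
p-restricted factor λ_0 = (0, 0, 1, 0, 0, 1, 1, 0)
p-restricted factor λ_1 = (1, 0, 0, 0, 1, 0, 0, 0)
p-restricted factor λ_2 = (1, 1, 0, 0, 0, 1, 1, 0)

((0, 0, 1, 0, 0, 1, 1, 0), (1, 0, 0, 0, 1, 0, 0, 0), (1, 1, 0, 0, 0, 1, 1, 0))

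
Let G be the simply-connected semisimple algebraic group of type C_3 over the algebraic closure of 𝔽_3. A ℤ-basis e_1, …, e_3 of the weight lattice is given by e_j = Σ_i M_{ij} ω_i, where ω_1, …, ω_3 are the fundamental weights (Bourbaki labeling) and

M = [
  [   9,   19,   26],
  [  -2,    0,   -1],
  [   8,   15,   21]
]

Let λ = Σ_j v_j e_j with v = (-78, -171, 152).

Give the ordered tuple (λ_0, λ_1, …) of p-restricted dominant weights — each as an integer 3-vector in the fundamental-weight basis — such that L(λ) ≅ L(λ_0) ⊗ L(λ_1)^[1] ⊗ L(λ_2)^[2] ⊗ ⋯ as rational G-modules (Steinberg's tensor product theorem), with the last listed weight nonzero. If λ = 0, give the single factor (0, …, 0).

Change of basis e → ω: c = M·v where v = (-78, -171, 152):
  c_1 = (9)·(-78) + (19)·(-171) + (26)·(152) = 1
  c_2 = (-2)·(-78) + (0)·(-171) + (-1)·(152) = 4
  c_3 = (8)·(-78) + (15)·(-171) + (21)·(152) = 3
Expand coordinatewise in base 3:
  c_1 = 1 = 1·3^0
  c_2 = 4 = 1·3^0 + 1·3^1
  c_3 = 3 = 0·3^0 + 1·3^1
λ_0 = (1, 1, 0)
λ_1 = (0, 1, 1)

((1, 1, 0), (0, 1, 1))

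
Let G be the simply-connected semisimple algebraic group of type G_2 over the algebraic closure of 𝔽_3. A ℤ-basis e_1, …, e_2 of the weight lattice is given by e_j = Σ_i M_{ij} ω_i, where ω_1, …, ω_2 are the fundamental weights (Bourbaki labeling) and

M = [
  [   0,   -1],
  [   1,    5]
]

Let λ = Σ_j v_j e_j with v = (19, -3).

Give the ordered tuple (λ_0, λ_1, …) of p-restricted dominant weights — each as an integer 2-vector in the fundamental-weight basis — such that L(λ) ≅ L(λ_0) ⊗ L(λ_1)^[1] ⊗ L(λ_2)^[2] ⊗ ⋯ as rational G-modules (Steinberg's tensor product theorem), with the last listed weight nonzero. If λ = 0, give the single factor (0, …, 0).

((0, 1), (1, 1))

Change of basis e → ω: c = M·v where v = (19, -3):
  c_1 = 0·19 + (-1)·(-3) = 3
  c_2 = 1·19 + (5)·(-3) = 4
Base-3 expansion of each c_i:
  c_1 = 3 = 0·3^0 + 1·3^1
  c_2 = 4 = 1·3^0 + 1·3^1
Factor λ_0 = (0, 1)
Factor λ_1 = (1, 1)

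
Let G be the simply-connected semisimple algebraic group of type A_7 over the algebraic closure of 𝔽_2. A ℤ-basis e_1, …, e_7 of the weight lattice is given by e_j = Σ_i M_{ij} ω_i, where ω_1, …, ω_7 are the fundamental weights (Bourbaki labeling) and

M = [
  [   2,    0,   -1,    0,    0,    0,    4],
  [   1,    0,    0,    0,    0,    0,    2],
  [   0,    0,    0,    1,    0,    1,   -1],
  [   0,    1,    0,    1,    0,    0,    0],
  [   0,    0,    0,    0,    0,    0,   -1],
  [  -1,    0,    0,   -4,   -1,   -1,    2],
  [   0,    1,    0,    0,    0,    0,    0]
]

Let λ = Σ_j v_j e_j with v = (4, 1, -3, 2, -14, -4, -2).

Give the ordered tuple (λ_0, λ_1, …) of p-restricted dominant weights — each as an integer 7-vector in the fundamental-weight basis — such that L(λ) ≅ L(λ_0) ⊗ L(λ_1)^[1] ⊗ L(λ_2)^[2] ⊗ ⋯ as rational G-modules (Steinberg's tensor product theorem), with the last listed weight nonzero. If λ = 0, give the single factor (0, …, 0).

Compute c_i = Σ_j M_{ij} v_j with v = (4, 1, -3, 2, -14, -4, -2):
  c_1 = (2)·(4) + (0)·(1) + (-1)·(-3) + (0)·(2) + (0)·(-14) + (0)·(-4) + (4)·(-2) = 3
  c_2 = (1)·(4) + (0)·(1) + (0)·(-3) + (0)·(2) + (0)·(-14) + (0)·(-4) + (2)·(-2) = 0
  c_3 = (0)·(4) + (0)·(1) + (0)·(-3) + (1)·(2) + (0)·(-14) + (1)·(-4) + (-1)·(-2) = 0
  c_4 = (0)·(4) + (1)·(1) + (0)·(-3) + (1)·(2) + (0)·(-14) + (0)·(-4) + (0)·(-2) = 3
  c_5 = (0)·(4) + (0)·(1) + (0)·(-3) + (0)·(2) + (0)·(-14) + (0)·(-4) + (-1)·(-2) = 2
  c_6 = (-1)·(4) + (0)·(1) + (0)·(-3) + (-4)·(2) + (-1)·(-14) + (-1)·(-4) + (2)·(-2) = 2
  c_7 = (0)·(4) + (1)·(1) + (0)·(-3) + (0)·(2) + (0)·(-14) + (0)·(-4) + (0)·(-2) = 1
Expand coordinatewise in base 2:
  c_1 = 3 = 1·2^0 + 1·2^1
  c_2 = 0
  c_3 = 0
  c_4 = 3 = 1·2^0 + 1·2^1
  c_5 = 2 = 0·2^0 + 1·2^1
  c_6 = 2 = 0·2^0 + 1·2^1
  c_7 = 1 = 1·2^0
λ_0 = (1, 0, 0, 1, 0, 0, 1)
λ_1 = (1, 0, 0, 1, 1, 1, 0)

((1, 0, 0, 1, 0, 0, 1), (1, 0, 0, 1, 1, 1, 0))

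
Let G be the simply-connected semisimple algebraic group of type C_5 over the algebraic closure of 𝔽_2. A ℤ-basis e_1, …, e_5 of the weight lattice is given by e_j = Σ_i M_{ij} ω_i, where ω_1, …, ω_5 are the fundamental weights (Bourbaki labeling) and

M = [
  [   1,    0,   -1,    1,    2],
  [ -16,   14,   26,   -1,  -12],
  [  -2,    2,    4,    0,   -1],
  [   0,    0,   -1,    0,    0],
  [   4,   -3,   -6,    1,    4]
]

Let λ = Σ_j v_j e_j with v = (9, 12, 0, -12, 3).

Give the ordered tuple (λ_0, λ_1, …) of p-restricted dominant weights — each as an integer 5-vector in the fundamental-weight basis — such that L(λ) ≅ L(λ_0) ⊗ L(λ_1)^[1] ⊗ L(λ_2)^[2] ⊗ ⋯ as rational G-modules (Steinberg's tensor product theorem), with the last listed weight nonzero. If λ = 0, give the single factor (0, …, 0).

((1, 0, 1, 0, 0), (1, 0, 1, 0, 0))

Change of basis e → ω: c = M·v where v = (9, 12, 0, -12, 3):
  c_1 = (1)·(9) + (0)·(12) + (-1)·(0) + (1)·(-12) + (2)·(3) = 3
  c_2 = (-16)·(9) + (14)·(12) + (26)·(0) + (-1)·(-12) + (-12)·(3) = 0
  c_3 = (-2)·(9) + (2)·(12) + (4)·(0) + (0)·(-12) + (-1)·(3) = 3
  c_4 = (0)·(9) + (0)·(12) + (-1)·(0) + (0)·(-12) + (0)·(3) = 0
  c_5 = (4)·(9) + (-3)·(12) + (-6)·(0) + (1)·(-12) + (4)·(3) = 0
Expand coordinatewise in base 2:
  c_1 = 3 = 1·2^0 + 1·2^1
  c_2 = 0
  c_3 = 3 = 1·2^0 + 1·2^1
  c_4 = 0
  c_5 = 0
λ_0 = (1, 0, 1, 0, 0)
λ_1 = (1, 0, 1, 0, 0)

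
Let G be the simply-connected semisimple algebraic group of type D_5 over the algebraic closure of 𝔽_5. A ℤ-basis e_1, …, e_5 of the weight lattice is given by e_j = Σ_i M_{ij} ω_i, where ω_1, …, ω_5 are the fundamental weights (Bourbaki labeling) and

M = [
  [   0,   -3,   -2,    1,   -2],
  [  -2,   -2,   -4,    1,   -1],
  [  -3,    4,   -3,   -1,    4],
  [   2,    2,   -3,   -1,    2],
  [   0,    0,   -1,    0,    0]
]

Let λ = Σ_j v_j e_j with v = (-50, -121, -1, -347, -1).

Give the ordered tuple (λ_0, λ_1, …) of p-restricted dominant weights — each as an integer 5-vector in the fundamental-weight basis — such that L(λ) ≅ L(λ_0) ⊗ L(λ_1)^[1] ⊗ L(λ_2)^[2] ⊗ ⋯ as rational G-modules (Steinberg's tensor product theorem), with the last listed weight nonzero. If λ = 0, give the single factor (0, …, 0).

((0, 0, 2, 1, 1), (4, 0, 2, 1, 0))

ω-coordinates c = M·v, v = (-50, -121, -1, -347, -1):
  c_1 = (0)·(-50) + (-3)·(-121) + (-2)·(-1) + (1)·(-347) + (-2)·(-1) = 20
  c_2 = (-2)·(-50) + (-2)·(-121) + (-4)·(-1) + (1)·(-347) + (-1)·(-1) = 0
  c_3 = (-3)·(-50) + (4)·(-121) + (-3)·(-1) + (-1)·(-347) + (4)·(-1) = 12
  c_4 = (2)·(-50) + (2)·(-121) + (-3)·(-1) + (-1)·(-347) + (2)·(-1) = 6
  c_5 = (0)·(-50) + (0)·(-121) + (-1)·(-1) + (0)·(-347) + (0)·(-1) = 1
p = 5; digits c_i = Σ_j d_{ij}·5^j, 0 ≤ d_{ij} < 5:
  c_1 = 20 = 0·5^0 + 4·5^1
  c_2 = 0
  c_3 = 12 = 2·5^0 + 2·5^1
  c_4 = 6 = 1·5^0 + 1·5^1
  c_5 = 1 = 1·5^0
λ_0 = (0, 0, 2, 1, 1)
λ_1 = (4, 0, 2, 1, 0)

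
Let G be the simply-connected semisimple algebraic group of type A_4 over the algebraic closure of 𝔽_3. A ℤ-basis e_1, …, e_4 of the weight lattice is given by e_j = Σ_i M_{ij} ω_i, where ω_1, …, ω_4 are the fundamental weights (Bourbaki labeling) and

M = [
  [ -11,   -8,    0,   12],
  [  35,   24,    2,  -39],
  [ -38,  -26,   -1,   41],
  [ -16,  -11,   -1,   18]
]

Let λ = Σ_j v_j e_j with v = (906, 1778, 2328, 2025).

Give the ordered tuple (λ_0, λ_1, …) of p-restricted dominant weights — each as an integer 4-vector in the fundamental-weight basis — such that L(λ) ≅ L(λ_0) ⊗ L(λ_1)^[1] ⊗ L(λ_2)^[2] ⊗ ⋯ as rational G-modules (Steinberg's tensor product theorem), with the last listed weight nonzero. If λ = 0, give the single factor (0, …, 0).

ω-coordinates c = M·v, v = (906, 1778, 2328, 2025):
  c_1 = (-11)·(906) + (-8)·(1778) + (0)·(2328) + (12)·(2025) = 110
  c_2 = (35)·(906) + (24)·(1778) + (2)·(2328) + (-39)·(2025) = 63
  c_3 = (-38)·(906) + (-26)·(1778) + (-1)·(2328) + (41)·(2025) = 41
  c_4 = (-16)·(906) + (-11)·(1778) + (-1)·(2328) + (18)·(2025) = 68
Base-3 expansion of each c_i:
  c_1 = 110 = 2·3^0 + 0·3^1 + 0·3^2 + 1·3^3 + 1·3^4
  c_2 = 63 = 0·3^0 + 0·3^1 + 1·3^2 + 2·3^3
  c_3 = 41 = 2·3^0 + 1·3^1 + 1·3^2 + 1·3^3
  c_4 = 68 = 2·3^0 + 1·3^1 + 1·3^2 + 2·3^3
p-restricted factor λ_0 = (2, 0, 2, 2)
p-restricted factor λ_1 = (0, 0, 1, 1)
p-restricted factor λ_2 = (0, 1, 1, 1)
p-restricted factor λ_3 = (1, 2, 1, 2)
p-restricted factor λ_4 = (1, 0, 0, 0)

((2, 0, 2, 2), (0, 0, 1, 1), (0, 1, 1, 1), (1, 2, 1, 2), (1, 0, 0, 0))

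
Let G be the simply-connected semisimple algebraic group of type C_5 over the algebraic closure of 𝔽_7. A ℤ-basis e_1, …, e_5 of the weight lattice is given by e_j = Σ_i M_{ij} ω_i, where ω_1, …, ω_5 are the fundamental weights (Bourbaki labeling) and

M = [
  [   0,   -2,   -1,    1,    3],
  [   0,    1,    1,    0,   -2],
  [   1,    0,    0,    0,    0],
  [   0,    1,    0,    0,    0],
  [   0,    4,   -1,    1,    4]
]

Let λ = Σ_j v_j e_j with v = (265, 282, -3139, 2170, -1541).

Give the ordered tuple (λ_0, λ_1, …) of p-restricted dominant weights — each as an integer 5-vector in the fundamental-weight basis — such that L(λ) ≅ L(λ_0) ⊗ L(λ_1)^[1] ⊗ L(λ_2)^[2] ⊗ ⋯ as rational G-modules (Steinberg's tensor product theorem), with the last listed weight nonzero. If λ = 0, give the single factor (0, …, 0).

((3, 1, 6, 2, 0), (3, 4, 2, 5, 4), (2, 4, 5, 5, 5))

Change of basis e → ω: c = M·v where v = (265, 282, -3139, 2170, -1541):
  c_1 = (0)·(265) + (-2)·(282) + (-1)·(-3139) + (1)·(2170) + (3)·(-1541) = 122
  c_2 = (0)·(265) + (1)·(282) + (1)·(-3139) + (0)·(2170) + (-2)·(-1541) = 225
  c_3 = (1)·(265) + (0)·(282) + (0)·(-3139) + (0)·(2170) + (0)·(-1541) = 265
  c_4 = (0)·(265) + (1)·(282) + (0)·(-3139) + (0)·(2170) + (0)·(-1541) = 282
  c_5 = (0)·(265) + (4)·(282) + (-1)·(-3139) + (1)·(2170) + (4)·(-1541) = 273
p = 7; digits c_i = Σ_j d_{ij}·7^j, 0 ≤ d_{ij} < 7:
  c_1 = 122 = 3·7^0 + 3·7^1 + 2·7^2
  c_2 = 225 = 1·7^0 + 4·7^1 + 4·7^2
  c_3 = 265 = 6·7^0 + 2·7^1 + 5·7^2
  c_4 = 282 = 2·7^0 + 5·7^1 + 5·7^2
  c_5 = 273 = 0·7^0 + 4·7^1 + 5·7^2
p-restricted factor λ_0 = (3, 1, 6, 2, 0)
p-restricted factor λ_1 = (3, 4, 2, 5, 4)
p-restricted factor λ_2 = (2, 4, 5, 5, 5)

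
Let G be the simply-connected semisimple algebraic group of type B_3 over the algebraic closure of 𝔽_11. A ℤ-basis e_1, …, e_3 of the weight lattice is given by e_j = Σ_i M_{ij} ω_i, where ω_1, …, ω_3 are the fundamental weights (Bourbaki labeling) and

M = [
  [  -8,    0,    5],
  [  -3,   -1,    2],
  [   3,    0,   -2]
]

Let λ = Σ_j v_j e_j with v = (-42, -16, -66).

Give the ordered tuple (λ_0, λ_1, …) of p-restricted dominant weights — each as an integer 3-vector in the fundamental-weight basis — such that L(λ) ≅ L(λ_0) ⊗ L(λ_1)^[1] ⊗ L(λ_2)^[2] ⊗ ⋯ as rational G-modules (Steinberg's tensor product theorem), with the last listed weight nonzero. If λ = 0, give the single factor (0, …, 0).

((6, 10, 6),)

In the fundamental-weight basis, λ has coordinates c = M·v (v = (-42, -16, -66)):
  c_1 = (-8)·(-42) + (0)·(-16) + (5)·(-66) = 6
  c_2 = (-3)·(-42) + (-1)·(-16) + (2)·(-66) = 10
  c_3 = (3)·(-42) + (0)·(-16) + (-2)·(-66) = 6
Expand coordinatewise in base 11:
  c_1 = 6 = 6·11^0
  c_2 = 10 = 10·11^0
  c_3 = 6 = 6·11^0
λ_0 = (6, 10, 6)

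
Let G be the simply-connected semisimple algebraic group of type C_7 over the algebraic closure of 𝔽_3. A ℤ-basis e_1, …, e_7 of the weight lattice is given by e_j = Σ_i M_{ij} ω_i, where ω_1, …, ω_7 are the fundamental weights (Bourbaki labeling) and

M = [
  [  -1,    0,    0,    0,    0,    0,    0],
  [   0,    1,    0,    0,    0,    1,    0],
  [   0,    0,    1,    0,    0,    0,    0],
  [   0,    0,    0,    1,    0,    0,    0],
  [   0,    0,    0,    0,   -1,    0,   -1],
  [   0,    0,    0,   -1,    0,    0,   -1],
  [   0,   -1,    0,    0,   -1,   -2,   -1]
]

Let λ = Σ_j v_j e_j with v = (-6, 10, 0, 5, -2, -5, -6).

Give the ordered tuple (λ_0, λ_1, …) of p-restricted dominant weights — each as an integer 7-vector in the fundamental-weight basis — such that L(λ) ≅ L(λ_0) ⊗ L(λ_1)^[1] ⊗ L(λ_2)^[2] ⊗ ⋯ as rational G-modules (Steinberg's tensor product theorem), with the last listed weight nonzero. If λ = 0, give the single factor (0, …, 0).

((0, 2, 0, 2, 2, 1, 2), (2, 1, 0, 1, 2, 0, 2))

Change of basis e → ω: c = M·v where v = (-6, 10, 0, 5, -2, -5, -6):
  c_1 = (-1)·(-6) + 0·10 + 0·0 + 0·5 + (0)·(-2) + (0)·(-5) + (0)·(-6) = 6
  c_2 = (0)·(-6) + 1·10 + 0·0 + 0·5 + (0)·(-2) + (1)·(-5) + (0)·(-6) = 5
  c_3 = (0)·(-6) + 0·10 + 1·0 + 0·5 + (0)·(-2) + (0)·(-5) + (0)·(-6) = 0
  c_4 = (0)·(-6) + 0·10 + 0·0 + 1·5 + (0)·(-2) + (0)·(-5) + (0)·(-6) = 5
  c_5 = (0)·(-6) + 0·10 + 0·0 + 0·5 + (-1)·(-2) + (0)·(-5) + (-1)·(-6) = 8
  c_6 = (0)·(-6) + 0·10 + 0·0 + (-1)·(5) + (0)·(-2) + (0)·(-5) + (-1)·(-6) = 1
  c_7 = (0)·(-6) + (-1)·(10) + 0·0 + 0·5 + (-1)·(-2) + (-2)·(-5) + (-1)·(-6) = 8
Expand coordinatewise in base 3:
  c_1 = 6 = 0·3^0 + 2·3^1
  c_2 = 5 = 2·3^0 + 1·3^1
  c_3 = 0
  c_4 = 5 = 2·3^0 + 1·3^1
  c_5 = 8 = 2·3^0 + 2·3^1
  c_6 = 1 = 1·3^0
  c_7 = 8 = 2·3^0 + 2·3^1
p-restricted factor λ_0 = (0, 2, 0, 2, 2, 1, 2)
p-restricted factor λ_1 = (2, 1, 0, 1, 2, 0, 2)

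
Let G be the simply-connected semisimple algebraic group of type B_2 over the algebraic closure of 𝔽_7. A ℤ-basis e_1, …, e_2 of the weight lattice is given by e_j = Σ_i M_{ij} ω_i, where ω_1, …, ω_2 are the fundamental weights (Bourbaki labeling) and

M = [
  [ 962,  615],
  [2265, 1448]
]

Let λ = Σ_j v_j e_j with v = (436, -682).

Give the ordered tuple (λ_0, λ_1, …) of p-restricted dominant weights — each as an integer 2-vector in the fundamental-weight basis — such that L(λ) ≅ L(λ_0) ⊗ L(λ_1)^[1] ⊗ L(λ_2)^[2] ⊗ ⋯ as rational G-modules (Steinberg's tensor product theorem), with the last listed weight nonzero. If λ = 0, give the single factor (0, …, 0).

((2, 4),)

ω-coordinates c = M·v, v = (436, -682):
  c_1 = 962*436 + 615*-682 = 2
  c_2 = 2265*436 + 1448*-682 = 4
Writing each c_i in base p = 7:
  c_1 = 2 = 2·7^0
  c_2 = 4 = 4·7^0
λ_0 = (2, 4)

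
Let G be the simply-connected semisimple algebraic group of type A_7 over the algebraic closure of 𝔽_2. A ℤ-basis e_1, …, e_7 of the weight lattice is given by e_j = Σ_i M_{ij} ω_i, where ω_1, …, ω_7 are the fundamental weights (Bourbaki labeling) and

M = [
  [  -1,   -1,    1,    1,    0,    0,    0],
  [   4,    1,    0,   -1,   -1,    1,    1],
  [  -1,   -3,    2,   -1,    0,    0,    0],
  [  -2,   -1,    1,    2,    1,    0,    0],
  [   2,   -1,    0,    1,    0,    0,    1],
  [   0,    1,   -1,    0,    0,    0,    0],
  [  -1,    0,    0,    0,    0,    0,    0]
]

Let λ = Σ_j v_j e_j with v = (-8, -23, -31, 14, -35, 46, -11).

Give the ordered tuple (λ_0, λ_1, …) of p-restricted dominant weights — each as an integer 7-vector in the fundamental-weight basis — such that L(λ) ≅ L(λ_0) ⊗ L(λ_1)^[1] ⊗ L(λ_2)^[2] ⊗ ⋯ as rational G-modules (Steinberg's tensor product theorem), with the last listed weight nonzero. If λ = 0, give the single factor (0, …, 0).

In the fundamental-weight basis, λ has coordinates c = M·v (v = (-8, -23, -31, 14, -35, 46, -11)):
  c_1 = (-1)·(-8) + (-1)·(-23) + (1)·(-31) + 1·14 + (0)·(-35) + 0·46 + (0)·(-11) = 14
  c_2 = (4)·(-8) + (1)·(-23) + (0)·(-31) + (-1)·(14) + (-1)·(-35) + 1·46 + (1)·(-11) = 1
  c_3 = (-1)·(-8) + (-3)·(-23) + (2)·(-31) + (-1)·(14) + (0)·(-35) + 0·46 + (0)·(-11) = 1
  c_4 = (-2)·(-8) + (-1)·(-23) + (1)·(-31) + 2·14 + (1)·(-35) + 0·46 + (0)·(-11) = 1
  c_5 = (2)·(-8) + (-1)·(-23) + (0)·(-31) + 1·14 + (0)·(-35) + 0·46 + (1)·(-11) = 10
  c_6 = (0)·(-8) + (1)·(-23) + (-1)·(-31) + 0·14 + (0)·(-35) + 0·46 + (0)·(-11) = 8
  c_7 = (-1)·(-8) + (0)·(-23) + (0)·(-31) + 0·14 + (0)·(-35) + 0·46 + (0)·(-11) = 8
p = 2; digits c_i = Σ_j d_{ij}·2^j, 0 ≤ d_{ij} < 2:
  c_1 = 14 = 0·2^0 + 1·2^1 + 1·2^2 + 1·2^3
  c_2 = 1 = 1·2^0
  c_3 = 1 = 1·2^0
  c_4 = 1 = 1·2^0
  c_5 = 10 = 0·2^0 + 1·2^1 + 0·2^2 + 1·2^3
  c_6 = 8 = 0·2^0 + 0·2^1 + 0·2^2 + 1·2^3
  c_7 = 8 = 0·2^0 + 0·2^1 + 0·2^2 + 1·2^3
p-restricted factor λ_0 = (0, 1, 1, 1, 0, 0, 0)
p-restricted factor λ_1 = (1, 0, 0, 0, 1, 0, 0)
p-restricted factor λ_2 = (1, 0, 0, 0, 0, 0, 0)
p-restricted factor λ_3 = (1, 0, 0, 0, 1, 1, 1)

((0, 1, 1, 1, 0, 0, 0), (1, 0, 0, 0, 1, 0, 0), (1, 0, 0, 0, 0, 0, 0), (1, 0, 0, 0, 1, 1, 1))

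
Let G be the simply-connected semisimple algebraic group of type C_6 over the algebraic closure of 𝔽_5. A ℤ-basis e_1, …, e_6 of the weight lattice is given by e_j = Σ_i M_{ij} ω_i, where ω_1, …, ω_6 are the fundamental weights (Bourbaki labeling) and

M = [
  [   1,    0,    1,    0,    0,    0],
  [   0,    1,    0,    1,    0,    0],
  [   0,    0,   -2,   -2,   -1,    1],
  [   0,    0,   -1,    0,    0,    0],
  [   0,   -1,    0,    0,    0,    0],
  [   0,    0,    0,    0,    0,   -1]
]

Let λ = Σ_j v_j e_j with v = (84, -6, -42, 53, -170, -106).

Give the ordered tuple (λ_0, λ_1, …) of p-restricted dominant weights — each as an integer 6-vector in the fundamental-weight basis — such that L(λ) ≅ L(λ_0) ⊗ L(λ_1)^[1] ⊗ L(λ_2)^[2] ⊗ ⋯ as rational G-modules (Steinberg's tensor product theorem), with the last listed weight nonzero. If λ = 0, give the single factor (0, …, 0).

((2, 2, 2, 2, 1, 1), (3, 4, 3, 3, 1, 1), (1, 1, 1, 1, 0, 4))

ω-coordinates c = M·v, v = (84, -6, -42, 53, -170, -106):
  c_1 = (1)·(84) + (0)·(-6) + (1)·(-42) + (0)·(53) + (0)·(-170) + (0)·(-106) = 42
  c_2 = (0)·(84) + (1)·(-6) + (0)·(-42) + (1)·(53) + (0)·(-170) + (0)·(-106) = 47
  c_3 = (0)·(84) + (0)·(-6) + (-2)·(-42) + (-2)·(53) + (-1)·(-170) + (1)·(-106) = 42
  c_4 = (0)·(84) + (0)·(-6) + (-1)·(-42) + (0)·(53) + (0)·(-170) + (0)·(-106) = 42
  c_5 = (0)·(84) + (-1)·(-6) + (0)·(-42) + (0)·(53) + (0)·(-170) + (0)·(-106) = 6
  c_6 = (0)·(84) + (0)·(-6) + (0)·(-42) + (0)·(53) + (0)·(-170) + (-1)·(-106) = 106
Base-5 expansion of each c_i:
  c_1 = 42 = 2·5^0 + 3·5^1 + 1·5^2
  c_2 = 47 = 2·5^0 + 4·5^1 + 1·5^2
  c_3 = 42 = 2·5^0 + 3·5^1 + 1·5^2
  c_4 = 42 = 2·5^0 + 3·5^1 + 1·5^2
  c_5 = 6 = 1·5^0 + 1·5^1
  c_6 = 106 = 1·5^0 + 1·5^1 + 4·5^2
p-restricted factor λ_0 = (2, 2, 2, 2, 1, 1)
p-restricted factor λ_1 = (3, 4, 3, 3, 1, 1)
p-restricted factor λ_2 = (1, 1, 1, 1, 0, 4)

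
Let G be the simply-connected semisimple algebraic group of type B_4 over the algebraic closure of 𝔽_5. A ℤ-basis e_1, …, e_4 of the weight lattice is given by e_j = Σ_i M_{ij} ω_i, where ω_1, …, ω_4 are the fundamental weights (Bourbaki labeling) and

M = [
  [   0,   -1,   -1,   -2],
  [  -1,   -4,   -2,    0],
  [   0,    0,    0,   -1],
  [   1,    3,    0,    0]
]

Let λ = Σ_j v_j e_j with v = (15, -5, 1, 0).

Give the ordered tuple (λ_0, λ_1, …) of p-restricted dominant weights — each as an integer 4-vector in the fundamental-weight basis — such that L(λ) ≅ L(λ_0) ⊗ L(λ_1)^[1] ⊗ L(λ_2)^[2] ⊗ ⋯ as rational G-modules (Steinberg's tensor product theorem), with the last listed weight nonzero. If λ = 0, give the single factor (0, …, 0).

In the fundamental-weight basis, λ has coordinates c = M·v (v = (15, -5, 1, 0)):
  c_1 = 0·15 + (-1)·(-5) + (-1)·(1) + (-2)·(0) = 4
  c_2 = (-1)·(15) + (-4)·(-5) + (-2)·(1) + 0·0 = 3
  c_3 = 0·15 + (0)·(-5) + 0·1 + (-1)·(0) = 0
  c_4 = 1·15 + (3)·(-5) + 0·1 + 0·0 = 0
Writing each c_i in base p = 5:
  c_1 = 4 = 4·5^0
  c_2 = 3 = 3·5^0
  c_3 = 0
  c_4 = 0
Factor λ_0 = (4, 3, 0, 0)

((4, 3, 0, 0),)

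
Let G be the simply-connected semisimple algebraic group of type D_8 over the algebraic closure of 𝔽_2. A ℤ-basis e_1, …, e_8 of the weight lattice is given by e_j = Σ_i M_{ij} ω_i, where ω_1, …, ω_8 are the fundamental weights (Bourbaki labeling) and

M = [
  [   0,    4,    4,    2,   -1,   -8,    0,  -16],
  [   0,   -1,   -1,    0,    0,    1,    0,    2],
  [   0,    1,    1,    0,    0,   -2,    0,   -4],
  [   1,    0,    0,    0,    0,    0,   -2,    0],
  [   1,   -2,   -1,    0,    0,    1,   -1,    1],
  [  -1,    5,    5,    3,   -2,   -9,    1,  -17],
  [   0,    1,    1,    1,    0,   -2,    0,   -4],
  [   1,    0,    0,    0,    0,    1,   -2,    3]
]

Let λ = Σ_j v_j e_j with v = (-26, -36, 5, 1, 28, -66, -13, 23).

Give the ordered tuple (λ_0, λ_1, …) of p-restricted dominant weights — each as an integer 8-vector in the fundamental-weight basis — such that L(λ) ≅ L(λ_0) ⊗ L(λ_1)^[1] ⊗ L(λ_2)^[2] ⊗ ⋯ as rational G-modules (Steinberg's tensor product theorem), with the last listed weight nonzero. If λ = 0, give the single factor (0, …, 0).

In the fundamental-weight basis, λ has coordinates c = M·v (v = (-26, -36, 5, 1, 28, -66, -13, 23)):
  c_1 = (0)·(-26) + (4)·(-36) + 4·5 + 2·1 + (-1)·(28) + (-8)·(-66) + (0)·(-13) + (-16)·(23) = 10
  c_2 = (0)·(-26) + (-1)·(-36) + (-1)·(5) + 0·1 + 0·28 + (1)·(-66) + (0)·(-13) + 2·23 = 11
  c_3 = (0)·(-26) + (1)·(-36) + 1·5 + 0·1 + 0·28 + (-2)·(-66) + (0)·(-13) + (-4)·(23) = 9
  c_4 = (1)·(-26) + (0)·(-36) + 0·5 + 0·1 + 0·28 + (0)·(-66) + (-2)·(-13) + 0·23 = 0
  c_5 = (1)·(-26) + (-2)·(-36) + (-1)·(5) + 0·1 + 0·28 + (1)·(-66) + (-1)·(-13) + 1·23 = 11
  c_6 = (-1)·(-26) + (5)·(-36) + 5·5 + 3·1 + (-2)·(28) + (-9)·(-66) + (1)·(-13) + (-17)·(23) = 8
  c_7 = (0)·(-26) + (1)·(-36) + 1·5 + 1·1 + 0·28 + (-2)·(-66) + (0)·(-13) + (-4)·(23) = 10
  c_8 = (1)·(-26) + (0)·(-36) + 0·5 + 0·1 + 0·28 + (1)·(-66) + (-2)·(-13) + 3·23 = 3
Base-2 expansion of each c_i:
  c_1 = 10 = 0·2^0 + 1·2^1 + 0·2^2 + 1·2^3
  c_2 = 11 = 1·2^0 + 1·2^1 + 0·2^2 + 1·2^3
  c_3 = 9 = 1·2^0 + 0·2^1 + 0·2^2 + 1·2^3
  c_4 = 0
  c_5 = 11 = 1·2^0 + 1·2^1 + 0·2^2 + 1·2^3
  c_6 = 8 = 0·2^0 + 0·2^1 + 0·2^2 + 1·2^3
  c_7 = 10 = 0·2^0 + 1·2^1 + 0·2^2 + 1·2^3
  c_8 = 3 = 1·2^0 + 1·2^1
Factor λ_0 = (0, 1, 1, 0, 1, 0, 0, 1)
Factor λ_1 = (1, 1, 0, 0, 1, 0, 1, 1)
Factor λ_2 = (0, 0, 0, 0, 0, 0, 0, 0)
Factor λ_3 = (1, 1, 1, 0, 1, 1, 1, 0)

((0, 1, 1, 0, 1, 0, 0, 1), (1, 1, 0, 0, 1, 0, 1, 1), (0, 0, 0, 0, 0, 0, 0, 0), (1, 1, 1, 0, 1, 1, 1, 0))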